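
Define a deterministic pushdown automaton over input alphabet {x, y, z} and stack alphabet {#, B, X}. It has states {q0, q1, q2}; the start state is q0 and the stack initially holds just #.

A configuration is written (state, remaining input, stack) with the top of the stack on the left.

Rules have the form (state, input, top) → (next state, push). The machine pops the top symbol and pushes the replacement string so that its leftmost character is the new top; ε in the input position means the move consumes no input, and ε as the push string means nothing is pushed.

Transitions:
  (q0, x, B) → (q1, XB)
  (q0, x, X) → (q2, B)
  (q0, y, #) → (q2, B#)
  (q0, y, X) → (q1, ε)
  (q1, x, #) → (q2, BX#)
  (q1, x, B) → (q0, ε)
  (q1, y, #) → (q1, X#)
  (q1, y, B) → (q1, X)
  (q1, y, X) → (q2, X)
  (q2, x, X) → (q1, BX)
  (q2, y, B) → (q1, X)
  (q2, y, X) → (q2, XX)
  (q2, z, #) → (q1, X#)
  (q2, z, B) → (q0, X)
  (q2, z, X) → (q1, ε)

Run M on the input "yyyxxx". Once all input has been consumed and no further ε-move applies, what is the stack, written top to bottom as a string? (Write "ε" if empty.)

B#

(q0, yyyxxx, #) ⊢ (q2, yyxxx, B#) ⊢ (q1, yxxx, X#) ⊢ (q2, xxx, X#) ⊢ (q1, xx, BX#) ⊢ (q0, x, X#) ⊢ (q2, ε, B#)
All input consumed in state q2 with stack B#.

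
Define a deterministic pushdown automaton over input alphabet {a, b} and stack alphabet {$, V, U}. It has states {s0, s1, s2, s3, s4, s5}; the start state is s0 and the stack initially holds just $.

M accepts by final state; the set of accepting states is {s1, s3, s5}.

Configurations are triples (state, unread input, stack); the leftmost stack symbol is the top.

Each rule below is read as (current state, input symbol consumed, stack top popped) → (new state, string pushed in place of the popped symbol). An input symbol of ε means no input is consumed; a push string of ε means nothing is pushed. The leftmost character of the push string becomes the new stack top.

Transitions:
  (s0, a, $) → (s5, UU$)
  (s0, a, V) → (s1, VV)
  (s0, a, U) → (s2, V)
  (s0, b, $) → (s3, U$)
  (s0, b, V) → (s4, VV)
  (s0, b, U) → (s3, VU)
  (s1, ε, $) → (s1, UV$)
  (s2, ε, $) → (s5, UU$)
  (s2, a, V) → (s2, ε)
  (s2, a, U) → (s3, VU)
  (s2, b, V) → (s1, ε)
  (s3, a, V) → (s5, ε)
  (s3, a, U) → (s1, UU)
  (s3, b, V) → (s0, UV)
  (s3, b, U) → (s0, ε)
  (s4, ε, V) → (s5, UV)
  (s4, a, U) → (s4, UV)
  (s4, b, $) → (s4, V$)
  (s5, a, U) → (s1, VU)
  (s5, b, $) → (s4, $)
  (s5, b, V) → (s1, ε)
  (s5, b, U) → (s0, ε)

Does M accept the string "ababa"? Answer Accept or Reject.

Reject

(s0, ababa, $) ⊢ (s5, baba, UU$) ⊢ (s0, aba, U$) ⊢ (s2, ba, V$) ⊢ (s1, a, $) ⊢ (s1, a, UV$)
No transition applies at (s1, a, UV$); input not fully consumed.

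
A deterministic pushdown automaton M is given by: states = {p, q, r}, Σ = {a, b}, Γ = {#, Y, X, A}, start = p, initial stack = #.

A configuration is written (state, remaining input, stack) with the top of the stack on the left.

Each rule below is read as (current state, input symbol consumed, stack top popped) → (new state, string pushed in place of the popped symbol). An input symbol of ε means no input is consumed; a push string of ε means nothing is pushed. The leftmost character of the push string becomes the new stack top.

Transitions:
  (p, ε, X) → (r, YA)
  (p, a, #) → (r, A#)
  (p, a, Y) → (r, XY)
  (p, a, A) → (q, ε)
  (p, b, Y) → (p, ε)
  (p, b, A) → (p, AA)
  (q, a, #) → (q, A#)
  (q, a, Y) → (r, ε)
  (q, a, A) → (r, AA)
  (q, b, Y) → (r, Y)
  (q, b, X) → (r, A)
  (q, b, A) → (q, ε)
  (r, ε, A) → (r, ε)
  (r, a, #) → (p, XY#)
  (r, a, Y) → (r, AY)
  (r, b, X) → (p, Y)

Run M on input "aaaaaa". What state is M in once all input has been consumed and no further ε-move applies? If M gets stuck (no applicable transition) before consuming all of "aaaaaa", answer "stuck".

(p, aaaaaa, #) ⊢ (r, aaaaa, A#) ⊢ (r, aaaaa, #) ⊢ (p, aaaa, XY#) ⊢ (r, aaaa, YAY#) ⊢ (r, aaa, AYAY#) ⊢ (r, aaa, YAY#) ⊢ (r, aa, AYAY#) ⊢ (r, aa, YAY#) ⊢ (r, a, AYAY#) ⊢ (r, a, YAY#) ⊢ (r, ε, AYAY#) ⊢ (r, ε, YAY#)
All input consumed; M is in state r.

r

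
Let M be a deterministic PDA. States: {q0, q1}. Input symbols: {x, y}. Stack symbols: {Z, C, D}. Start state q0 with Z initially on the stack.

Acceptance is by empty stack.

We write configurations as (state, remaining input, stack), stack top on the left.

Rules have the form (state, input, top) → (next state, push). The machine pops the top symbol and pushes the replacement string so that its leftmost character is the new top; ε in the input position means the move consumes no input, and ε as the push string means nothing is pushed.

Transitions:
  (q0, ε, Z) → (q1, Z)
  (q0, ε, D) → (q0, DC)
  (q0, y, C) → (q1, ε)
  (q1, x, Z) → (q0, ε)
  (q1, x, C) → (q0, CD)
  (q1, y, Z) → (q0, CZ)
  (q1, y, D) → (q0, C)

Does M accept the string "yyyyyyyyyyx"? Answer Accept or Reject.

(q0, yyyyyyyyyyx, Z) ⊢ (q1, yyyyyyyyyyx, Z) ⊢ (q0, yyyyyyyyyx, CZ) ⊢ (q1, yyyyyyyyx, Z) ⊢ (q0, yyyyyyyx, CZ) ⊢ (q1, yyyyyyx, Z) ⊢ (q0, yyyyyx, CZ) ⊢ (q1, yyyyx, Z) ⊢ (q0, yyyx, CZ) ⊢ (q1, yyx, Z) ⊢ (q0, yx, CZ) ⊢ (q1, x, Z) ⊢ (q0, ε, ε)
All input consumed and the stack is empty.

Accept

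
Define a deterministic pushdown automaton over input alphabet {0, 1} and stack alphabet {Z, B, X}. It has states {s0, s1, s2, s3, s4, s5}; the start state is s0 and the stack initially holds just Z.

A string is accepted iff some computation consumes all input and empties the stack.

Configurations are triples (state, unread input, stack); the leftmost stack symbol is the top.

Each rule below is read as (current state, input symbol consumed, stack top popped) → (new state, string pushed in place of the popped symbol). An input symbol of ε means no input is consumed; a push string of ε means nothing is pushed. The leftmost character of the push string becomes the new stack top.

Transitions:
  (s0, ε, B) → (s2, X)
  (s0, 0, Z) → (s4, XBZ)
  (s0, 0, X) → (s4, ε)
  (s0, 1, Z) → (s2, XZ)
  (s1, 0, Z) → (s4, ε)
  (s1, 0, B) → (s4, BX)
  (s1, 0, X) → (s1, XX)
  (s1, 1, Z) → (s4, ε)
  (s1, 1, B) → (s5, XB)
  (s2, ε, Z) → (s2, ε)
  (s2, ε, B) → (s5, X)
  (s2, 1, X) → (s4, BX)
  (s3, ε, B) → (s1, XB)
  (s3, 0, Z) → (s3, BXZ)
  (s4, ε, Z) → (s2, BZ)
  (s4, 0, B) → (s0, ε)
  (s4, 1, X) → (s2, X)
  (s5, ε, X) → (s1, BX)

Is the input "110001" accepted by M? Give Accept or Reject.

(s0, 110001, Z)
  read 1, top Z: go to s2, push XZ → (s2, 10001, XZ)
  read 1, top X: go to s4, push BX → (s4, 0001, BXZ)
  read 0, top B: go to s0, push ε → (s0, 001, XZ)
  read 0, top X: go to s4, push ε → (s4, 01, Z)
  ε-move, top Z: go to s2, push BZ → (s2, 01, BZ)
  ε-move, top B: go to s5, push X → (s5, 01, XZ)
  ε-move, top X: go to s1, push BX → (s1, 01, BXZ)
  read 0, top B: go to s4, push BX → (s4, 1, BXXZ)
No transition applies at (s4, 1, BXXZ); input not fully consumed.

Reject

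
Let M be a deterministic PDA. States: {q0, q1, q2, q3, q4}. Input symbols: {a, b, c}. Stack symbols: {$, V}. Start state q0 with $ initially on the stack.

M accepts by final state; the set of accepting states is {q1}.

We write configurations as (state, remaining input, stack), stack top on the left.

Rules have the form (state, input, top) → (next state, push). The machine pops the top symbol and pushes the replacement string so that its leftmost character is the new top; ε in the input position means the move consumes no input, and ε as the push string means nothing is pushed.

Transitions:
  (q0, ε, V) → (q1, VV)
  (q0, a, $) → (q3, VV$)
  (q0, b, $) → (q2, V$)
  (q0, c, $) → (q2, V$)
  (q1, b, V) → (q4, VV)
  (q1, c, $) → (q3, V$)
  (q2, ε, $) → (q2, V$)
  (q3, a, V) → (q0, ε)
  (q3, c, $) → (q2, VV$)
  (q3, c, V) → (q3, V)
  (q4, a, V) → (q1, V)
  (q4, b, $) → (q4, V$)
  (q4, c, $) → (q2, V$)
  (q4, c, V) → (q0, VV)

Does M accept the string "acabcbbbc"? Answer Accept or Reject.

(q0, acabcbbbc, $)
  read a, top $: go to q3, push VV$ → (q3, cabcbbbc, VV$)
  read c, top V: go to q3, push V → (q3, abcbbbc, VV$)
  read a, top V: go to q0, push ε → (q0, bcbbbc, V$)
  ε-move, top V: go to q1, push VV → (q1, bcbbbc, VV$)
  read b, top V: go to q4, push VV → (q4, cbbbc, VVV$)
  read c, top V: go to q0, push VV → (q0, bbbc, VVVV$)
  ε-move, top V: go to q1, push VV → (q1, bbbc, VVVVV$)
  read b, top V: go to q4, push VV → (q4, bbc, VVVVVV$)
No transition applies at (q4, bbc, VVVVVV$); input not fully consumed.

Reject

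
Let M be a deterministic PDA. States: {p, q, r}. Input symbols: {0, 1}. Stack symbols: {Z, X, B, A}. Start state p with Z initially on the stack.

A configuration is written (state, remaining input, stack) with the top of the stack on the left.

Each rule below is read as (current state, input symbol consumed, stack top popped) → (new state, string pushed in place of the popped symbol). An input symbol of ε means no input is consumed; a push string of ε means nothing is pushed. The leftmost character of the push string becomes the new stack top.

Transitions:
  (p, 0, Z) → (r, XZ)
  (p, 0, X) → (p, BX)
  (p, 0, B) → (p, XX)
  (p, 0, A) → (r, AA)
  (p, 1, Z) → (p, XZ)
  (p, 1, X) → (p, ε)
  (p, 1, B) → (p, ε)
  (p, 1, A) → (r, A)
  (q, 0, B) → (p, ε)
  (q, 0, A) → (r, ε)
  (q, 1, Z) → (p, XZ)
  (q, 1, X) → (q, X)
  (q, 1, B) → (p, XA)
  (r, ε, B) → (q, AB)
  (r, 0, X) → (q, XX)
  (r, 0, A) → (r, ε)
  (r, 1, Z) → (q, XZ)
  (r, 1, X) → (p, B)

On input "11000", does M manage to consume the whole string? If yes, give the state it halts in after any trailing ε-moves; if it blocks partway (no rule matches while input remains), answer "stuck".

stuck

(p, 11000, Z) ⊢ (p, 1000, XZ) ⊢ (p, 000, Z) ⊢ (r, 00, XZ) ⊢ (q, 0, XXZ)
No transition for (q, 0, top X); M blocks with input 0 remaining.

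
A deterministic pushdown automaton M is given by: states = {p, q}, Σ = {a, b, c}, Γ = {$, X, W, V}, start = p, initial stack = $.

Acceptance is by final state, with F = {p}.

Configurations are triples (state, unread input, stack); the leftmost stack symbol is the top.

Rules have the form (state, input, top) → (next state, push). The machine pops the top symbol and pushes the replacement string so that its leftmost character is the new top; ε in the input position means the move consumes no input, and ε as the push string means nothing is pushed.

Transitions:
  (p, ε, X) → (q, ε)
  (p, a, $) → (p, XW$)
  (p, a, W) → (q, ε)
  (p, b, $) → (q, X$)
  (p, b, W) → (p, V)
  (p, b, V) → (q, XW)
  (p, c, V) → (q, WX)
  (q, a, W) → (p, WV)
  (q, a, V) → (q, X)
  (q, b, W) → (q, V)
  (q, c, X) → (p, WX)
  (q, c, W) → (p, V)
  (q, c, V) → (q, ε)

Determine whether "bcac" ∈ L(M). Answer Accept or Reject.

(p, bcac, $)
  read b, top $: go to q, push X$ → (q, cac, X$)
  read c, top X: go to p, push WX → (p, ac, WX$)
  read a, top W: go to q, push ε → (q, c, X$)
  read c, top X: go to p, push WX → (p, ε, WX$)
All input consumed; state p ∈ F.

Accept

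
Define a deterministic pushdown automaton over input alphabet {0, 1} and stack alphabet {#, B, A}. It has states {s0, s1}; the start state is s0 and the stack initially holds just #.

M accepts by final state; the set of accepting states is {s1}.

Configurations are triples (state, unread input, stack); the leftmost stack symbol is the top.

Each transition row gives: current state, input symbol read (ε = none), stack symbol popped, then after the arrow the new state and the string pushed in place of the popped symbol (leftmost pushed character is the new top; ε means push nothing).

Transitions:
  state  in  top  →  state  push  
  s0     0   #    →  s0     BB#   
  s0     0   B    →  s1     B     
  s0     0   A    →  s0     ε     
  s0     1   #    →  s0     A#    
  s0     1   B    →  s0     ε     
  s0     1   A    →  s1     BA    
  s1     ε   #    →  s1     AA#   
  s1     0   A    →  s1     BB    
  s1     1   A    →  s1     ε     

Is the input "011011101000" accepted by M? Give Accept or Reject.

(s0, 011011101000, #) ⊢ (s0, 11011101000, BB#) ⊢ (s0, 1011101000, B#) ⊢ (s0, 011101000, #) ⊢ (s0, 11101000, BB#) ⊢ (s0, 1101000, B#) ⊢ (s0, 101000, #) ⊢ (s0, 01000, A#) ⊢ (s0, 1000, #) ⊢ (s0, 000, A#) ⊢ (s0, 00, #) ⊢ (s0, 0, BB#) ⊢ (s1, ε, BB#)
All input consumed; state s1 ∈ F.

Accept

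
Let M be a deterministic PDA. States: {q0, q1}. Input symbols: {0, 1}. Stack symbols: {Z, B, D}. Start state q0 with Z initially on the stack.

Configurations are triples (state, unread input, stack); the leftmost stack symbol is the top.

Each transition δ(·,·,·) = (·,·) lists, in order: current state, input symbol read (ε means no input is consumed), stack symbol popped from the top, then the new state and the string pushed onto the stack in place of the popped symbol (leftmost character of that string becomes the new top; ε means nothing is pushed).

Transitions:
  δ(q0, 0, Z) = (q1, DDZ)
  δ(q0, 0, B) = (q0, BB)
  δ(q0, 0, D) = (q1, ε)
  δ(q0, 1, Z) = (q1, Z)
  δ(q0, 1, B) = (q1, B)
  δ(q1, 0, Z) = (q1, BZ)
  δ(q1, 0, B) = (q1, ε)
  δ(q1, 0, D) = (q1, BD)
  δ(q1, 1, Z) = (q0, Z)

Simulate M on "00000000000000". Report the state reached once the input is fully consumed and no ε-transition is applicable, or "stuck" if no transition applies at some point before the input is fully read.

(q0, 00000000000000, Z)
  read 0, top Z: go to q1, push DDZ → (q1, 0000000000000, DDZ)
  read 0, top D: go to q1, push BD → (q1, 000000000000, BDDZ)
  read 0, top B: go to q1, push ε → (q1, 00000000000, DDZ)
  read 0, top D: go to q1, push BD → (q1, 0000000000, BDDZ)
  read 0, top B: go to q1, push ε → (q1, 000000000, DDZ)
  read 0, top D: go to q1, push BD → (q1, 00000000, BDDZ)
  read 0, top B: go to q1, push ε → (q1, 0000000, DDZ)
  read 0, top D: go to q1, push BD → (q1, 000000, BDDZ)
  read 0, top B: go to q1, push ε → (q1, 00000, DDZ)
  read 0, top D: go to q1, push BD → (q1, 0000, BDDZ)
  read 0, top B: go to q1, push ε → (q1, 000, DDZ)
  read 0, top D: go to q1, push BD → (q1, 00, BDDZ)
  read 0, top B: go to q1, push ε → (q1, 0, DDZ)
  read 0, top D: go to q1, push BD → (q1, ε, BDDZ)
All input consumed; M is in state q1.

q1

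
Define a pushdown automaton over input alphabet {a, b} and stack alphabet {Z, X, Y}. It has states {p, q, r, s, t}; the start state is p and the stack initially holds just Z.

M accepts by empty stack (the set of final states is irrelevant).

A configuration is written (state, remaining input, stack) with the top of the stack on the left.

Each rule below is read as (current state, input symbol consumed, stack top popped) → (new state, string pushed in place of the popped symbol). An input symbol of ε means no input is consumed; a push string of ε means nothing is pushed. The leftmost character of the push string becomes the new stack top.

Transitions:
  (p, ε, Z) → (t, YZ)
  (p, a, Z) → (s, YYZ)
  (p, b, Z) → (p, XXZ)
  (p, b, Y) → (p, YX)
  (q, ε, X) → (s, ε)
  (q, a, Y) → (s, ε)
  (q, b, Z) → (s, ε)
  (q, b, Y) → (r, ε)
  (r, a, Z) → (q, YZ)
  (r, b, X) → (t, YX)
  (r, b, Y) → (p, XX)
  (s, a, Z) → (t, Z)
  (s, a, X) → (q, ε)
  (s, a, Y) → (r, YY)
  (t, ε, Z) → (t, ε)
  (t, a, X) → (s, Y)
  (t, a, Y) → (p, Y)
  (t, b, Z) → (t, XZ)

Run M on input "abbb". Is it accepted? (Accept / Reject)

No computation consumes all input and empties the stack.

Reject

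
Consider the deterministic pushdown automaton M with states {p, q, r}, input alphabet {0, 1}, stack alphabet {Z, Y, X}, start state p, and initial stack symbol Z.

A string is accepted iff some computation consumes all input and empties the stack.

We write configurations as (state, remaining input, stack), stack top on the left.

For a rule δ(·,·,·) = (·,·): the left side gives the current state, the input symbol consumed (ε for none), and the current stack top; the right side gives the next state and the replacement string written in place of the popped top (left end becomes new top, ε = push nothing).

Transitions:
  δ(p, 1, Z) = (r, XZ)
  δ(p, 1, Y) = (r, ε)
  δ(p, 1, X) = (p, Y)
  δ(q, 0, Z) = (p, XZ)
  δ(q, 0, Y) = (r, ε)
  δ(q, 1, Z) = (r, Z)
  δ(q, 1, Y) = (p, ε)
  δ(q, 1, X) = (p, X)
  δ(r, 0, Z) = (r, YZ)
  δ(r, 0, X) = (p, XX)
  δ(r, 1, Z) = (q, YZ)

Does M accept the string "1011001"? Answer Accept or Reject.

(p, 1011001, Z)
  read 1, top Z: go to r, push XZ → (r, 011001, XZ)
  read 0, top X: go to p, push XX → (p, 11001, XXZ)
  read 1, top X: go to p, push Y → (p, 1001, YXZ)
  read 1, top Y: go to r, push ε → (r, 001, XZ)
  read 0, top X: go to p, push XX → (p, 01, XXZ)
No transition applies at (p, 01, XXZ); input not fully consumed.

Reject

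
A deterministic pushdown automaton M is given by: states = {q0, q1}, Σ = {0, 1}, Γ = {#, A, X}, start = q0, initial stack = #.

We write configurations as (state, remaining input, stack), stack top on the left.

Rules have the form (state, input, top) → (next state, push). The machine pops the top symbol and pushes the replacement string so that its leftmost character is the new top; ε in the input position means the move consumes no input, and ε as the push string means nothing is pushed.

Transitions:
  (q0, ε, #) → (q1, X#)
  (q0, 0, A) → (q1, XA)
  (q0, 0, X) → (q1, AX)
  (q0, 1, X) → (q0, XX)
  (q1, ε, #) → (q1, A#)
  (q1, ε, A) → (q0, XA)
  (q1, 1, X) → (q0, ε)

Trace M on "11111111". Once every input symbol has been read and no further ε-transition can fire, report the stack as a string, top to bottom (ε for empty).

X#

(q0, 11111111, #) ⊢ (q1, 11111111, X#) ⊢ (q0, 1111111, #) ⊢ (q1, 1111111, X#) ⊢ (q0, 111111, #) ⊢ (q1, 111111, X#) ⊢ (q0, 11111, #) ⊢ (q1, 11111, X#) ⊢ (q0, 1111, #) ⊢ (q1, 1111, X#) ⊢ (q0, 111, #) ⊢ (q1, 111, X#) ⊢ (q0, 11, #) ⊢ (q1, 11, X#) ⊢ (q0, 1, #) ⊢ (q1, 1, X#) ⊢ (q0, ε, #) ⊢ (q1, ε, X#)
All input consumed in state q1 with stack X#.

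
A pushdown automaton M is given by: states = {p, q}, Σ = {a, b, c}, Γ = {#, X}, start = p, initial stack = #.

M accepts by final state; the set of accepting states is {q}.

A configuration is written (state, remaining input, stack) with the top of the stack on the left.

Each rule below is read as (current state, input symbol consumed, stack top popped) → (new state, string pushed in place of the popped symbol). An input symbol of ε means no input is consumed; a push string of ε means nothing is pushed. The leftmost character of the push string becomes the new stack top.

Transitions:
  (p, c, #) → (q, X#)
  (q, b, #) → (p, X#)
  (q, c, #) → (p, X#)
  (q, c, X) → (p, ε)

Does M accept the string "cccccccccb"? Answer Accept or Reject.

Reject

No computation consumes all input and reaches a final state.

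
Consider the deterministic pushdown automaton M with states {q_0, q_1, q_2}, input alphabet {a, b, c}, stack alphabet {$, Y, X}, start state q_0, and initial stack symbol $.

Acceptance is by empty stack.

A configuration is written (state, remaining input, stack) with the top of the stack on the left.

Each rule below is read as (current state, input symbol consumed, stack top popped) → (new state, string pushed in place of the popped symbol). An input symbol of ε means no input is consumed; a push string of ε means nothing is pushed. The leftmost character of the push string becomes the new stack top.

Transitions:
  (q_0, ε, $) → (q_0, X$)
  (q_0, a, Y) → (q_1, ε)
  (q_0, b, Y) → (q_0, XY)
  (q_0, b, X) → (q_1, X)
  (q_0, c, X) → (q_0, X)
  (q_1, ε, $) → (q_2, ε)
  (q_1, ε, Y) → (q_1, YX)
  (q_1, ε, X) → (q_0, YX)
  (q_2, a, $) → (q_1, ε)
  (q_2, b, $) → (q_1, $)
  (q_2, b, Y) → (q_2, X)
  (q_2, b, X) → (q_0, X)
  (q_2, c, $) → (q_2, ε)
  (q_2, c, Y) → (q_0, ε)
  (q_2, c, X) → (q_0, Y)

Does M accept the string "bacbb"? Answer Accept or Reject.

(q_0, bacbb, $)
  ε-move, top $: go to q_0, push X$ → (q_0, bacbb, X$)
  read b, top X: go to q_1, push X → (q_1, acbb, X$)
  ε-move, top X: go to q_0, push YX → (q_0, acbb, YX$)
  read a, top Y: go to q_1, push ε → (q_1, cbb, X$)
  ε-move, top X: go to q_0, push YX → (q_0, cbb, YX$)
No transition applies at (q_0, cbb, YX$); input not fully consumed.

Reject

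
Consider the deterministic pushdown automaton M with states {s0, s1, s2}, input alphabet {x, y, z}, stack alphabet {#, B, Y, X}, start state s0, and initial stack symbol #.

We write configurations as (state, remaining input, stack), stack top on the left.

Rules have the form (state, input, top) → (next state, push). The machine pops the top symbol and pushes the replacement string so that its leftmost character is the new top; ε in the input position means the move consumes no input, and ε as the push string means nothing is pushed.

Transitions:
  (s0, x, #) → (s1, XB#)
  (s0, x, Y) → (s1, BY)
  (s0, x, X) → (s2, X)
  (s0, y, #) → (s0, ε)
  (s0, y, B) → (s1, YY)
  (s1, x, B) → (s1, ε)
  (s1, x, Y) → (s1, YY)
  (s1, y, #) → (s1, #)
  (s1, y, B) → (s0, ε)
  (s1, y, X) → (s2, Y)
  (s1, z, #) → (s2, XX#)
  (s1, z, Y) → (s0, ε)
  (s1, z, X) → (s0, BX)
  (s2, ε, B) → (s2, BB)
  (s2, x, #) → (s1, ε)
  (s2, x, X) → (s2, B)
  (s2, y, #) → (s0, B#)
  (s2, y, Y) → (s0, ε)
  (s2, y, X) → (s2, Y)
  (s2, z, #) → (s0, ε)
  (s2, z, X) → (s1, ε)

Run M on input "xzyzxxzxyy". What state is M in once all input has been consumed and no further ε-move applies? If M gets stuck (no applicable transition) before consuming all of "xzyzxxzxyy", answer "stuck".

(s0, xzyzxxzxyy, #)
  read x, top #: go to s1, push XB# → (s1, zyzxxzxyy, XB#)
  read z, top X: go to s0, push BX → (s0, yzxxzxyy, BXB#)
  read y, top B: go to s1, push YY → (s1, zxxzxyy, YYXB#)
  read z, top Y: go to s0, push ε → (s0, xxzxyy, YXB#)
  read x, top Y: go to s1, push BY → (s1, xzxyy, BYXB#)
  read x, top B: go to s1, push ε → (s1, zxyy, YXB#)
  read z, top Y: go to s0, push ε → (s0, xyy, XB#)
  read x, top X: go to s2, push X → (s2, yy, XB#)
  read y, top X: go to s2, push Y → (s2, y, YB#)
  read y, top Y: go to s0, push ε → (s0, ε, B#)
All input consumed; M is in state s0.

s0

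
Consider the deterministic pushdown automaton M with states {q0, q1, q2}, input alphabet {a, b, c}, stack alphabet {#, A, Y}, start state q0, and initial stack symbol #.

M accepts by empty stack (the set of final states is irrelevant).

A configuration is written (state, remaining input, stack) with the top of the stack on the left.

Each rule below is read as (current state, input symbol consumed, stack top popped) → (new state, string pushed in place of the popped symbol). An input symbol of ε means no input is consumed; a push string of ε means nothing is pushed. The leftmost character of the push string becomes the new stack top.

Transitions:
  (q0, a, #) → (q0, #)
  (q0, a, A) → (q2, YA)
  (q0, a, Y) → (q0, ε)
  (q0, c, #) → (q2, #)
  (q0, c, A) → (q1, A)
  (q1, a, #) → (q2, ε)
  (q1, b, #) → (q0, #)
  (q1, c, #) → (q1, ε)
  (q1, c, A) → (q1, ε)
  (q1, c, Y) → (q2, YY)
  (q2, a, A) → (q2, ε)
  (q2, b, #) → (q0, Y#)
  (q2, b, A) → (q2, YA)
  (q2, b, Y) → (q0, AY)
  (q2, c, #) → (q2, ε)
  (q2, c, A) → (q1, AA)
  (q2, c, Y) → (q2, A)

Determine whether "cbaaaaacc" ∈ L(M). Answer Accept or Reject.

(q0, cbaaaaacc, #) ⊢ (q2, baaaaacc, #) ⊢ (q0, aaaaacc, Y#) ⊢ (q0, aaaacc, #) ⊢ (q0, aaacc, #) ⊢ (q0, aacc, #) ⊢ (q0, acc, #) ⊢ (q0, cc, #) ⊢ (q2, c, #) ⊢ (q2, ε, ε)
All input consumed and the stack is empty.

Accept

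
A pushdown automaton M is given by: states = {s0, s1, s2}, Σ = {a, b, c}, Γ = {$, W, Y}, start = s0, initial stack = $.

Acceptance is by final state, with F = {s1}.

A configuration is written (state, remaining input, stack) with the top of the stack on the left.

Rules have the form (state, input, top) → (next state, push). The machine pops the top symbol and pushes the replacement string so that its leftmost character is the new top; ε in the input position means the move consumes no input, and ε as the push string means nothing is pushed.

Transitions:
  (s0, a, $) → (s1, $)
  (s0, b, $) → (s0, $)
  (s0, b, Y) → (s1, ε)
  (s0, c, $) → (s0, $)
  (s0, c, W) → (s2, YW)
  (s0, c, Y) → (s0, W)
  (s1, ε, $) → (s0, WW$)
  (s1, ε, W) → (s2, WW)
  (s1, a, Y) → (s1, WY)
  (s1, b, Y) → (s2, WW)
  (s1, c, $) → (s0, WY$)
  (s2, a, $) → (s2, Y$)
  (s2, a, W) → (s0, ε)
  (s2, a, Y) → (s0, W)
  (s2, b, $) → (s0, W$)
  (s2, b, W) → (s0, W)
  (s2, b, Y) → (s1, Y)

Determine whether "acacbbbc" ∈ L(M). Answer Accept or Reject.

Reject

No computation consumes all input and reaches a final state.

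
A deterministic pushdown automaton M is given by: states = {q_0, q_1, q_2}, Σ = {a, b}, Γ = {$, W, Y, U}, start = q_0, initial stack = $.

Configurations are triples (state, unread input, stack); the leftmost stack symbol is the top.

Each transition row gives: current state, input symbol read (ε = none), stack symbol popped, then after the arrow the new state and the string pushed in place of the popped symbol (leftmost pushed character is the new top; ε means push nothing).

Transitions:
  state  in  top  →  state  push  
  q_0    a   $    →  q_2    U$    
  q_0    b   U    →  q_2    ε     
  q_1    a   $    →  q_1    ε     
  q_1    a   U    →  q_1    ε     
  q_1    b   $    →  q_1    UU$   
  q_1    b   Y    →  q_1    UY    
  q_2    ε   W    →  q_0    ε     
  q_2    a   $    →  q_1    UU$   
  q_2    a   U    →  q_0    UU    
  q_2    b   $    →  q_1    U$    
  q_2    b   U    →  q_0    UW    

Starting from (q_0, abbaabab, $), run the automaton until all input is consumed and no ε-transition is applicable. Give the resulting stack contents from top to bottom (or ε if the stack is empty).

(q_0, abbaabab, $) ⊢ (q_2, bbaabab, U$) ⊢ (q_0, baabab, UW$) ⊢ (q_2, aabab, W$) ⊢ (q_0, aabab, $) ⊢ (q_2, abab, U$) ⊢ (q_0, bab, UU$) ⊢ (q_2, ab, U$) ⊢ (q_0, b, UU$) ⊢ (q_2, ε, U$)
All input consumed in state q_2 with stack U$.

U$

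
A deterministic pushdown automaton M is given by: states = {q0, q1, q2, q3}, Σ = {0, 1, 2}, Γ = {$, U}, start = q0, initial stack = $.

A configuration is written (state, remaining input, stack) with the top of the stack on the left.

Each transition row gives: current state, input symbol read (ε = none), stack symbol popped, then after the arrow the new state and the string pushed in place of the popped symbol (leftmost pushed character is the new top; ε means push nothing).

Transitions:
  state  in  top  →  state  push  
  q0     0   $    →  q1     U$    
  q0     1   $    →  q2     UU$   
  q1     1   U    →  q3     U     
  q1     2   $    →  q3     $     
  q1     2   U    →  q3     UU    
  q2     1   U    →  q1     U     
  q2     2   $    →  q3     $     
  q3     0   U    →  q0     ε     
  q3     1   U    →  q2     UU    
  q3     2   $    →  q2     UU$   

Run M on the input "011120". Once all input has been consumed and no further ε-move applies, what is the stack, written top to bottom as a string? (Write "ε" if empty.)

UU$

(q0, 011120, $)
  read 0, top $: go to q1, push U$ → (q1, 11120, U$)
  read 1, top U: go to q3, push U → (q3, 1120, U$)
  read 1, top U: go to q2, push UU → (q2, 120, UU$)
  read 1, top U: go to q1, push U → (q1, 20, UU$)
  read 2, top U: go to q3, push UU → (q3, 0, UUU$)
  read 0, top U: go to q0, push ε → (q0, ε, UU$)
All input consumed in state q0 with stack UU$.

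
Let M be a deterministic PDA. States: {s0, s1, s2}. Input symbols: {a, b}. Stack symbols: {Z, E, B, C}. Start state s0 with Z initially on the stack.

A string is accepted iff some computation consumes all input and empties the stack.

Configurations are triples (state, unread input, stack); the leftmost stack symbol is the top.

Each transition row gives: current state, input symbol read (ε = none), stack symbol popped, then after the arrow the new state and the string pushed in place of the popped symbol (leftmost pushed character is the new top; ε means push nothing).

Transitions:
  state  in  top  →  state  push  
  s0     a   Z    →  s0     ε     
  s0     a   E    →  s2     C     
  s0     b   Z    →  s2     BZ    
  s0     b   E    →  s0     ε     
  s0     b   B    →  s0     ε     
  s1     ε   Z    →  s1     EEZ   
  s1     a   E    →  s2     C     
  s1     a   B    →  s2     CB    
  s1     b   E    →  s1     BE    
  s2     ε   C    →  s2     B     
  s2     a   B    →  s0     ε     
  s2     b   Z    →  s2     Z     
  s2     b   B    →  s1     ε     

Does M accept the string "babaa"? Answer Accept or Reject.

Accept

(s0, babaa, Z)
  read b, top Z: go to s2, push BZ → (s2, abaa, BZ)
  read a, top B: go to s0, push ε → (s0, baa, Z)
  read b, top Z: go to s2, push BZ → (s2, aa, BZ)
  read a, top B: go to s0, push ε → (s0, a, Z)
  read a, top Z: go to s0, push ε → (s0, ε, ε)
All input consumed and the stack is empty.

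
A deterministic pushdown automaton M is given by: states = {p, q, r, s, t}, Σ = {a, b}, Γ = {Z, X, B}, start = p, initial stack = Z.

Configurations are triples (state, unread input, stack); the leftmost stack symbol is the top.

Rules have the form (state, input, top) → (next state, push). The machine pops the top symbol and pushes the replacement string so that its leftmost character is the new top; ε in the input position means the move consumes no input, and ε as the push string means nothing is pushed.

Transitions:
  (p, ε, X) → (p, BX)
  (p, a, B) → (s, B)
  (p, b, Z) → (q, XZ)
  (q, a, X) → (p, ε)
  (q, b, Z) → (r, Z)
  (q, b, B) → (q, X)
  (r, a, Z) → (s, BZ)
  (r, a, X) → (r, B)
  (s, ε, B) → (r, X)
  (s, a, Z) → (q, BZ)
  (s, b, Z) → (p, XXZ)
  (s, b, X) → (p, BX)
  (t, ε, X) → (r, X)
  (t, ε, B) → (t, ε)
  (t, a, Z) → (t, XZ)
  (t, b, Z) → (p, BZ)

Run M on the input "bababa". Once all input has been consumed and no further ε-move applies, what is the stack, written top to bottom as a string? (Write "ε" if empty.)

Z

(p, bababa, Z) ⊢ (q, ababa, XZ) ⊢ (p, baba, Z) ⊢ (q, aba, XZ) ⊢ (p, ba, Z) ⊢ (q, a, XZ) ⊢ (p, ε, Z)
All input consumed in state p with stack Z.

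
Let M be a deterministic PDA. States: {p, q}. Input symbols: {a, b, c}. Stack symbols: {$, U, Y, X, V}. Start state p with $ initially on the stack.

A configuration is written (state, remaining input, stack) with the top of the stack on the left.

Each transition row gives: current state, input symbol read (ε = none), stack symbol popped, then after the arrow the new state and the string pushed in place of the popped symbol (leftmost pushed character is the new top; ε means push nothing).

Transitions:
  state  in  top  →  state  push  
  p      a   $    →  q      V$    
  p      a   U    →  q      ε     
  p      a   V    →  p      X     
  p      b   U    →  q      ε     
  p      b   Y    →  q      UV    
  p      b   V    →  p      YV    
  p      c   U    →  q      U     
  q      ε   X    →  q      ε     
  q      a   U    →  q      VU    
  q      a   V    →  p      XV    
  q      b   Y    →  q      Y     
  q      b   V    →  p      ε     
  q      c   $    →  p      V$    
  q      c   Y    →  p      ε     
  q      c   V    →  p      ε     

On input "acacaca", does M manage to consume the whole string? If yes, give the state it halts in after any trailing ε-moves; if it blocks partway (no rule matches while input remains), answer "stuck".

q

(p, acacaca, $)
  read a, top $: go to q, push V$ → (q, cacaca, V$)
  read c, top V: go to p, push ε → (p, acaca, $)
  read a, top $: go to q, push V$ → (q, caca, V$)
  read c, top V: go to p, push ε → (p, aca, $)
  read a, top $: go to q, push V$ → (q, ca, V$)
  read c, top V: go to p, push ε → (p, a, $)
  read a, top $: go to q, push V$ → (q, ε, V$)
All input consumed; M is in state q.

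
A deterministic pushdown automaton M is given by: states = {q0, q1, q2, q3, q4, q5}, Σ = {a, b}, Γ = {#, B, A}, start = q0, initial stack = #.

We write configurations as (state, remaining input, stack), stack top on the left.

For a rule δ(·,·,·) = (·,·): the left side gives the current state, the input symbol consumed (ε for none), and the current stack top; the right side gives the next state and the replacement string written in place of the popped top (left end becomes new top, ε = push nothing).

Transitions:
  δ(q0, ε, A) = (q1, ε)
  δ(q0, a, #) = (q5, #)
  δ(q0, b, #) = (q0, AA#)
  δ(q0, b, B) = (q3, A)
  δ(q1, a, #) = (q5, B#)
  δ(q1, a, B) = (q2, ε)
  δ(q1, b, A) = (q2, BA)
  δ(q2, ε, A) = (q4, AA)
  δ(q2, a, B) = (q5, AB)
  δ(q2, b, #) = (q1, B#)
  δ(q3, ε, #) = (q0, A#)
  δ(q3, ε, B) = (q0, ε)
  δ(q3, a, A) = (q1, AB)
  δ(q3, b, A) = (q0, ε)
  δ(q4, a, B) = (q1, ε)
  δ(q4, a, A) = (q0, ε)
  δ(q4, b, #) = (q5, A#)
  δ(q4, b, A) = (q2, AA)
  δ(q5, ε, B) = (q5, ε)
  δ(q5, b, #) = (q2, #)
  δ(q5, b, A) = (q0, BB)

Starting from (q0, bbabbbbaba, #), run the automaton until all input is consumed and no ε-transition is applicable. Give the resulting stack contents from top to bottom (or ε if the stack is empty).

(q0, bbabbbbaba, #)
  read b, top #: go to q0, push AA# → (q0, babbbbaba, AA#)
  ε-move, top A: go to q1, push ε → (q1, babbbbaba, A#)
  read b, top A: go to q2, push BA → (q2, abbbbaba, BA#)
  read a, top B: go to q5, push AB → (q5, bbbbaba, ABA#)
  read b, top A: go to q0, push BB → (q0, bbbaba, BBBA#)
  read b, top B: go to q3, push A → (q3, bbaba, ABBA#)
  read b, top A: go to q0, push ε → (q0, baba, BBA#)
  read b, top B: go to q3, push A → (q3, aba, ABA#)
  read a, top A: go to q1, push AB → (q1, ba, ABBA#)
  read b, top A: go to q2, push BA → (q2, a, BABBA#)
  read a, top B: go to q5, push AB → (q5, ε, ABABBA#)
All input consumed in state q5 with stack ABABBA#.

ABABBA#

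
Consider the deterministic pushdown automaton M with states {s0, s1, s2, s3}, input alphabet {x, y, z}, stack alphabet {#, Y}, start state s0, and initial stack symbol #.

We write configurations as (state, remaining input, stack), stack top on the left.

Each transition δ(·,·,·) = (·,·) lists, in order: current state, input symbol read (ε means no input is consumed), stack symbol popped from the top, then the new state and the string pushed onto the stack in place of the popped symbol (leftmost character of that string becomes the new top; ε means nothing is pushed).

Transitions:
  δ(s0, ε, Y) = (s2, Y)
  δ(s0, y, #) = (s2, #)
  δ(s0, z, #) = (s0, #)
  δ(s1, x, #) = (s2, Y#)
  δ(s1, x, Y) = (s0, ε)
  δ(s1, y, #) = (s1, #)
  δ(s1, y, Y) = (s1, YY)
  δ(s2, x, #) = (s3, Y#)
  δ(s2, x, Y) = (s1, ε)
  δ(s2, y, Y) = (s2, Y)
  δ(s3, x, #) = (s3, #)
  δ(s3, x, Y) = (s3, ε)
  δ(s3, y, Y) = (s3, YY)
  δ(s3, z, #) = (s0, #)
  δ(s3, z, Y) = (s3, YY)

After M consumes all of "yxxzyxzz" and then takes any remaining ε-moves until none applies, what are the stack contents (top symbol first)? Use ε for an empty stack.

(s0, yxxzyxzz, #)
  read y, top #: go to s2, push # → (s2, xxzyxzz, #)
  read x, top #: go to s3, push Y# → (s3, xzyxzz, Y#)
  read x, top Y: go to s3, push ε → (s3, zyxzz, #)
  read z, top #: go to s0, push # → (s0, yxzz, #)
  read y, top #: go to s2, push # → (s2, xzz, #)
  read x, top #: go to s3, push Y# → (s3, zz, Y#)
  read z, top Y: go to s3, push YY → (s3, z, YY#)
  read z, top Y: go to s3, push YY → (s3, ε, YYY#)
All input consumed in state s3 with stack YYY#.

YYY#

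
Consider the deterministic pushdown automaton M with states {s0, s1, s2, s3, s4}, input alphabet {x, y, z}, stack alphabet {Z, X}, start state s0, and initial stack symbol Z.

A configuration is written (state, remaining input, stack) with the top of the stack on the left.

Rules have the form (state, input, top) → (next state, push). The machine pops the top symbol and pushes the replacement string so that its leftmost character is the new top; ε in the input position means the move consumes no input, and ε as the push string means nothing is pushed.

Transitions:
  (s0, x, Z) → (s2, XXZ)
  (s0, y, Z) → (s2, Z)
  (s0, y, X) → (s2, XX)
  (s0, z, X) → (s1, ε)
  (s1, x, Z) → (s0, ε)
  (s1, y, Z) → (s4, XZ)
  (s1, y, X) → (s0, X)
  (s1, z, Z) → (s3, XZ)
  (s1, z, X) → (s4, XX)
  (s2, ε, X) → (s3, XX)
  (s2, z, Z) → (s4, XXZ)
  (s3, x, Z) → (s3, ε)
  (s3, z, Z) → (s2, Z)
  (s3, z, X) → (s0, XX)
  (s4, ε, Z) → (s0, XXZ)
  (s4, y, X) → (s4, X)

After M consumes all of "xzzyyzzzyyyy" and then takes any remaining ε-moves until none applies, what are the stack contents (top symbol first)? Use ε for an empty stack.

XXXXXXZ

(s0, xzzyyzzzyyyy, Z)
  read x, top Z: go to s2, push XXZ → (s2, zzyyzzzyyyy, XXZ)
  ε-move, top X: go to s3, push XX → (s3, zzyyzzzyyyy, XXXZ)
  read z, top X: go to s0, push XX → (s0, zyyzzzyyyy, XXXXZ)
  read z, top X: go to s1, push ε → (s1, yyzzzyyyy, XXXZ)
  read y, top X: go to s0, push X → (s0, yzzzyyyy, XXXZ)
  read y, top X: go to s2, push XX → (s2, zzzyyyy, XXXXZ)
  ε-move, top X: go to s3, push XX → (s3, zzzyyyy, XXXXXZ)
  read z, top X: go to s0, push XX → (s0, zzyyyy, XXXXXXZ)
  read z, top X: go to s1, push ε → (s1, zyyyy, XXXXXZ)
  read z, top X: go to s4, push XX → (s4, yyyy, XXXXXXZ)
  read y, top X: go to s4, push X → (s4, yyy, XXXXXXZ)
  read y, top X: go to s4, push X → (s4, yy, XXXXXXZ)
  read y, top X: go to s4, push X → (s4, y, XXXXXXZ)
  read y, top X: go to s4, push X → (s4, ε, XXXXXXZ)
All input consumed in state s4 with stack XXXXXXZ.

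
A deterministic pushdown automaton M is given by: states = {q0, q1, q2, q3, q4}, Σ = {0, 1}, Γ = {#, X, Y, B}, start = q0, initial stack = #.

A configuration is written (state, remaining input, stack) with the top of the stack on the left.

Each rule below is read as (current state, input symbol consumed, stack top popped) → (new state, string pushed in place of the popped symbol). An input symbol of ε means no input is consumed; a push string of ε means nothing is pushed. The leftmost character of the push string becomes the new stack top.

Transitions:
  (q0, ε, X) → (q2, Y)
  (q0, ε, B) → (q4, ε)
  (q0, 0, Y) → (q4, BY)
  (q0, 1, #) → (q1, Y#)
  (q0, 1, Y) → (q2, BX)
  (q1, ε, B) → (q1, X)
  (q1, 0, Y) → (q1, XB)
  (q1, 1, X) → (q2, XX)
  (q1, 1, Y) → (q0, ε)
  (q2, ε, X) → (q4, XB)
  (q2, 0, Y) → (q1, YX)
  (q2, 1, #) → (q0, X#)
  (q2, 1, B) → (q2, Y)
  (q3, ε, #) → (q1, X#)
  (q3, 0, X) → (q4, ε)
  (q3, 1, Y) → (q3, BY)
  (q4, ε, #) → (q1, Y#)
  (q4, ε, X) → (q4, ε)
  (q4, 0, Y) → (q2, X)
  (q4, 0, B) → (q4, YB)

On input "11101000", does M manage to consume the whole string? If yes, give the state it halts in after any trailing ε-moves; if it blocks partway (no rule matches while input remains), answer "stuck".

(q0, 11101000, #)
  read 1, top #: go to q1, push Y# → (q1, 1101000, Y#)
  read 1, top Y: go to q0, push ε → (q0, 101000, #)
  read 1, top #: go to q1, push Y# → (q1, 01000, Y#)
  read 0, top Y: go to q1, push XB → (q1, 1000, XB#)
  read 1, top X: go to q2, push XX → (q2, 000, XXB#)
  ε-move, top X: go to q4, push XB → (q4, 000, XBXB#)
  ε-move, top X: go to q4, push ε → (q4, 000, BXB#)
  read 0, top B: go to q4, push YB → (q4, 00, YBXB#)
  read 0, top Y: go to q2, push X → (q2, 0, XBXB#)
  ε-move, top X: go to q4, push XB → (q4, 0, XBBXB#)
  ε-move, top X: go to q4, push ε → (q4, 0, BBXB#)
  read 0, top B: go to q4, push YB → (q4, ε, YBBXB#)
All input consumed; M is in state q4.

q4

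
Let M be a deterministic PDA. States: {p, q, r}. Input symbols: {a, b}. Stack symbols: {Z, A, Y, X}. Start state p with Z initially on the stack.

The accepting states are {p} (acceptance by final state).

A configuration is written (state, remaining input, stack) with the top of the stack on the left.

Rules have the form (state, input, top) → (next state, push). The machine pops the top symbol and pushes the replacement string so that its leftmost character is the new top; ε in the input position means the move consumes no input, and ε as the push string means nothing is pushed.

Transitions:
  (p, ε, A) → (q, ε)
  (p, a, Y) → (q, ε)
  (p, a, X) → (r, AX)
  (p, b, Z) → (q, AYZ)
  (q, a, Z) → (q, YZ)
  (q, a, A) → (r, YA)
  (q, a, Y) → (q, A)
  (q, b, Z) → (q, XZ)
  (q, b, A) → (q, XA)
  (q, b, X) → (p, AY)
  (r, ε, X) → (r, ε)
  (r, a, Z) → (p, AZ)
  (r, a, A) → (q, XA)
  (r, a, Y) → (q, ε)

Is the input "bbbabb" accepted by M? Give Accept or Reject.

Accept

(p, bbbabb, Z)
  read b, top Z: go to q, push AYZ → (q, bbabb, AYZ)
  read b, top A: go to q, push XA → (q, babb, XAYZ)
  read b, top X: go to p, push AY → (p, abb, AYAYZ)
  ε-move, top A: go to q, push ε → (q, abb, YAYZ)
  read a, top Y: go to q, push A → (q, bb, AAYZ)
  read b, top A: go to q, push XA → (q, b, XAAYZ)
  read b, top X: go to p, push AY → (p, ε, AYAAYZ)
All input consumed; state p ∈ F.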